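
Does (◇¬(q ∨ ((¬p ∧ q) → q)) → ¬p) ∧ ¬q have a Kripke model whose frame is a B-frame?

1. (◇¬(q ∨ ((¬p ∧ q) → q)) → ¬p) ∧ ¬q, u
2. ◇¬(q ∨ ((¬p ∧ q) → q)) → ¬p, u
3. ¬q, u
4. ¬p, u
Accessibility: uRu

Yes, satisfiable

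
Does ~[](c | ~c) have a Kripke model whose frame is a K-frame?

Unsatisfiable (every branch closes)

1. ~[](c | ~c), 0
2. ~(c | ~c), 1
3. ~c, 1
4. c, 1
Accessibility: 0R1
Branch closes: c and ~c both at 1.
All branches of the tableau close; one closing branch shown above.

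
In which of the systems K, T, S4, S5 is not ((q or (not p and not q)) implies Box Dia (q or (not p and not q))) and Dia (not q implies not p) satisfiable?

K, T, S4

S4-tableau for the formula:
1. not ((q or (not p and not q)) implies Box Dia (q or (not p and not q))) and Dia (not q implies not p), 0
2. not ((q or (not p and not q)) implies Box Dia (q or (not p and not q))), 0
3. Dia (not q implies not p), 0
4. q or (not p and not q), 0
5. not Box Dia (q or (not p and not q)), 0
6. not p and not q, 0
7. not p, 0
8. not q, 0
9. not q implies not p, 1
10. not p, 1
11. not Dia (q or (not p and not q)), 2
12. not (q or (not p and not q)), 2
13. not q, 2
14. not (not p and not q), 2
15. p, 2
Accessibility: 0R0, 0R1, 0R2, 1R1, 2R2
Complete open branch: satisfiable in S4, hence also in K, T (this S4-model is also a K-model and a T-model).
S5-tableau for the formula:
1. not ((q or (not p and not q)) implies Box Dia (q or (not p and not q))) and Dia (not q implies not p), 0
2. not ((q or (not p and not q)) implies Box Dia (q or (not p and not q))), 0
3. Dia (not q implies not p), 0
4. q or (not p and not q), 0
5. not Box Dia (q or (not p and not q)), 0
6. not p and not q, 0
7. not p, 0
8. not q, 0
9. not q implies not p, 1
10. not p, 1
11. not Dia (q or (not p and not q)), 2
12. not (q or (not p and not q)), 0
13. not (not p and not q), 0
14. not (q or (not p and not q)), 1
15. not q, 1
16. not (not p and not q), 1
17. not (q or (not p and not q)), 2
18. not q, 2
19. not (not p and not q), 2
20. q, 0
Accessibility: 0R0, 0R1, 0R2, 1R0, 1R1, 1R2, 2R0, 2R1, 2R2
Branch closes: q and not q both at 0.
Every branch closes (one shown): unsatisfiable in S5.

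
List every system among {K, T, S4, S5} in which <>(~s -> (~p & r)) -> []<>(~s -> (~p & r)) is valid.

S5-tableau for the negation ~(<>(~s -> (~p & r)) -> []<>(~s -> (~p & r))):
1. ~(<>(~s -> (~p & r)) -> []<>(~s -> (~p & r))), 0
2. <>(~s -> (~p & r)), 0
3. ~[]<>(~s -> (~p & r)), 0
4. ~s -> (~p & r), 1
5. ~p & r, 1
6. ~p, 1
7. r, 1
8. ~<>(~s -> (~p & r)), 2
9. ~(~s -> (~p & r)), 0
10. ~s, 0
11. ~(~p & r), 0
12. ~(~s -> (~p & r)), 1
13. ~s, 1
14. ~(~p & r), 1
15. ~(~s -> (~p & r)), 2
16. ~s, 2
17. ~(~p & r), 2
18. ~r, 0
19. ~r, 1
Accessibility: 0R0, 0R1, 0R2, 1R0, 1R1, 1R2, 2R0, 2R1, 2R2
Branch closes: r and ~r both at 1.
Every branch closes (one shown): valid in S5.
S4-tableau for the negation ~(<>(~s -> (~p & r)) -> []<>(~s -> (~p & r))):
1. ~(<>(~s -> (~p & r)) -> []<>(~s -> (~p & r))), 0
2. <>(~s -> (~p & r)), 0
3. ~[]<>(~s -> (~p & r)), 0
4. ~s -> (~p & r), 1
5. ~p & r, 1
6. ~p, 1
7. r, 1
8. ~<>(~s -> (~p & r)), 2
9. ~(~s -> (~p & r)), 2
10. ~s, 2
11. ~(~p & r), 2
12. ~r, 2
Accessibility: 0R0, 0R1, 0R2, 1R1, 2R2
Complete open branch: countermodel on an S4-frame, so not valid in S4, nor in K, T (the same frame is also a K-frame and a T-frame).

S5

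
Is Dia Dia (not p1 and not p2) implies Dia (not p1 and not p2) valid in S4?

Tableau for the negation not (Dia Dia (not p1 and not p2) implies Dia (not p1 and not p2)):
1. not (Dia Dia (not p1 and not p2) implies Dia (not p1 and not p2)), 0
2. Dia Dia (not p1 and not p2), 0
3. not Dia (not p1 and not p2), 0
4. not (not p1 and not p2), 0
5. p2, 0
6. Dia (not p1 and not p2), 1
7. not (not p1 and not p2), 1
8. p2, 1
9. not p1 and not p2, 2
10. not p1, 2
11. not p2, 2
12. not (not p1 and not p2), 2
13. p2, 2
Accessibility: 0R0, 0R1, 0R2, 1R1, 1R2, 2R2
Branch closes: p2 and not p2 both at 2.
Every branch of the negation's tableau closes; the branch above is one of them.

Yes, valid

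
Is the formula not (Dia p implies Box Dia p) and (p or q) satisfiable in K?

Satisfiable (open branch found)

1. not (Dia p implies Box Dia p) and (p or q), w0
2. not (Dia p implies Box Dia p), w0
3. p or q, w0
4. Dia p, w0
5. not Box Dia p, w0
6. q, w0
7. p, w1
8. not Dia p, w2
Accessibility: w0Rw1, w0Rw2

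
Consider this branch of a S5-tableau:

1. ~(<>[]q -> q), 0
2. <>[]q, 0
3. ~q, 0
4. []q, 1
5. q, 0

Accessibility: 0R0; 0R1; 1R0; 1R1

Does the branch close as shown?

Yes, closed

Both q and ~q appear at 0.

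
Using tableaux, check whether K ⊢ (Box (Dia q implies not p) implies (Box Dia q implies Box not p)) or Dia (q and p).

Valid

Tableau for the negation not ((Box (Dia q implies not p) implies (Box Dia q implies Box not p)) or Dia (q and p)):
1. not ((Box (Dia q implies not p) implies (Box Dia q implies Box not p)) or Dia (q and p)), u
2. not (Box (Dia q implies not p) implies (Box Dia q implies Box not p)), u   [neg-or-rule on 1]
3. not Dia (q and p), u   [neg-or-rule on 1]
4. Box (Dia q implies not p), u   [neg-implies-rule on 2]
5. not (Box Dia q implies Box not p), u   [neg-implies-rule on 2]
6. Box Dia q, u   [neg-implies-rule on 5]
7. not Box not p, u   [neg-implies-rule on 5]
8. p, v   [neg-Box-rule on 7: fresh world v, uRv]
9. not (q and p), v   [neg-Dia-rule on 3 via uRv]
10. Dia q implies not p, v   [Box-rule on 4 via uRv]
11. Dia q, v   [Box-rule on 6 via uRv]
12. not q, v   [neg-and-rule on 9 (branches; this branch)]
13. not Dia q, v   [implies-rule on 10 (branches; this branch)]
14. q, w   [Dia-rule on 11: fresh world w, vRw]
15. not q, w   [neg-Dia-rule on 13 via vRw]
Accessibility: uRv, vRw
Branch closes: q and not q both at w.
Every branch of the negation's tableau closes; the branch above is one of them.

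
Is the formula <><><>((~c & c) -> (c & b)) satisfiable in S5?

Satisfiable (open branch found)

1. <><><>((~c & c) -> (c & b)), w0
2. <><>((~c & c) -> (c & b)), w1   [<>-rule on 1: fresh world w1, w0Rw1]
3. <>((~c & c) -> (c & b)), w2   [<>-rule on 2: fresh world w2, w1Rw2]
4. (~c & c) -> (c & b), w3   [<>-rule on 3: fresh world w3, w2Rw3]
5. c & b, w3   [->-rule on 4 (branches; this branch)]
6. c, w3   [&-rule on 5]
7. b, w3   [&-rule on 5]
Accessibility: w0Rw0, w0Rw1, w0Rw2, w0Rw3, w1Rw0, w1Rw1, w1Rw2, w1Rw3, w2Rw0, w2Rw1, w2Rw2, w2Rw3, w3Rw0, w3Rw1, w3Rw2, w3Rw3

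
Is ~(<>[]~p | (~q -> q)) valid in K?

Tableau for the negation <>[]~p | (~q -> q):
1. <>[]~p | (~q -> q), w0
2. ~q -> q, w0   [|-rule on 1 (branches; this branch)]
3. q, w0   [->-rule on 2 (branches; this branch)]
The negation has an open branch (countermodel exists).

Not valid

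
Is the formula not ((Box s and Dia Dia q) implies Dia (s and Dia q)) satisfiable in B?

Unsatisfiable

1. not ((Box s and Dia Dia q) implies Dia (s and Dia q)), u
2. Box s and Dia Dia q, u
3. not Dia (s and Dia q), u
4. Box s, u
5. Dia Dia q, u
6. not (s and Dia q), u
7. s, u
8. not Dia q, u
9. not q, u
10. Dia q, v
11. not (s and Dia q), v
12. s, v
13. not q, v
14. not Dia q, v
15. q, w
16. not q, w
Accessibility: uRu, uRv, vRu, vRv, vRw, wRv, wRw
Branch closes: q and not q both at w.
Every branch closes; the branch above is one of them.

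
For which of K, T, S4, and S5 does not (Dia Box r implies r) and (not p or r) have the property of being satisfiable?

S5-tableau for the formula:
1. not (Dia Box r implies r) and (not p or r), w0
2. not (Dia Box r implies r), w0   [and-rule on 1]
3. not p or r, w0   [and-rule on 1]
4. Dia Box r, w0   [neg-implies-rule on 2]
5. not r, w0   [neg-implies-rule on 2]
6. not p, w0   [or-rule on 3 (branches; this branch)]
7. Box r, w1   [Dia-rule on 4: fresh world w1, w0Rw1]
8. r, w0   [Box-rule on 7 via w1Rw0]
Accessibility: w0Rw0, w0Rw1, w1Rw0, w1Rw1
Branch closes: r and not r both at w0.
Every branch closes (one shown): unsatisfiable in S5.
S4-tableau for the formula:
1. not (Dia Box r implies r) and (not p or r), w0
2. not (Dia Box r implies r), w0   [and-rule on 1]
3. not p or r, w0   [and-rule on 1]
4. Dia Box r, w0   [neg-implies-rule on 2]
5. not r, w0   [neg-implies-rule on 2]
6. not p, w0   [or-rule on 3 (branches; this branch)]
7. Box r, w1   [Dia-rule on 4: fresh world w1, w0Rw1]
8. r, w1   [Box-rule on 7 via w1Rw1]
Accessibility: w0Rw0, w0Rw1, w1Rw1
Complete open branch: satisfiable in S4, hence also in K, T (this S4-model is also a K-model and a T-model).

K, T, S4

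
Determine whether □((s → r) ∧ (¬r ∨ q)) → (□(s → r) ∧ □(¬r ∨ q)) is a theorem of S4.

Tableau for the negation ¬(□((s → r) ∧ (¬r ∨ q)) → (□(s → r) ∧ □(¬r ∨ q))):
1. ¬(□((s → r) ∧ (¬r ∨ q)) → (□(s → r) ∧ □(¬r ∨ q))), w0
2. □((s → r) ∧ (¬r ∨ q)), w0
3. ¬(□(s → r) ∧ □(¬r ∨ q)), w0
4. (s → r) ∧ (¬r ∨ q), w0
5. s → r, w0
6. ¬r ∨ q, w0
7. ¬□(¬r ∨ q), w0
8. r, w0
9. q, w0
10. ¬(¬r ∨ q), w1
11. r, w1
12. ¬q, w1
13. (s → r) ∧ (¬r ∨ q), w1
14. s → r, w1
15. ¬r ∨ q, w1
16. q, w1
Accessibility: w0Rw0, w0Rw1, w1Rw1
Branch closes: q and ¬q both at w1.
All branches of the negation close; one closing branch shown above.

Yes, valid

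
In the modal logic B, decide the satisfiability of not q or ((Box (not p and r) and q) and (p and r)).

Satisfiable

1. not q or ((Box (not p and r) and q) and (p and r)), w0
2. not q, w0   [or-rule on 1 (branches; this branch)]
Accessibility: w0Rw0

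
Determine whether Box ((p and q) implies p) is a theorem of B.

Tableau for the negation not Box ((p and q) implies p):
1. not Box ((p and q) implies p), u
2. not ((p and q) implies p), v
3. p and q, v
4. not p, v
5. p, v
6. q, v
Accessibility: uRu, uRv, vRu, vRv
Branch closes: p and not p both at v.
Every branch of the negation's tableau closes; the branch above is one of them.

Yes, valid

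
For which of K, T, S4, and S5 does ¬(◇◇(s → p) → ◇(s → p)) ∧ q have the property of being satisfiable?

S4-tableau for the formula:
1. ¬(◇◇(s → p) → ◇(s → p)) ∧ q, 0
2. ¬(◇◇(s → p) → ◇(s → p)), 0   [∧-rule on 1]
3. q, 0   [∧-rule on 1]
4. ◇◇(s → p), 0   [¬→-rule on 2]
5. ¬◇(s → p), 0   [¬→-rule on 2]
6. ¬(s → p), 0   [¬◇-rule on 5 via 0R0]
7. s, 0   [¬→-rule on 6]
8. ¬p, 0   [¬→-rule on 6]
9. ◇(s → p), 1   [◇-rule on 4: fresh world 1, 0R1]
10. ¬(s → p), 1   [¬◇-rule on 5 via 0R1]
11. s, 1   [¬→-rule on 10]
12. ¬p, 1   [¬→-rule on 10]
13. s → p, 2   [◇-rule on 9: fresh world 2, 1R2]
14. ¬(s → p), 2   [¬◇-rule on 5 via 0R2]
15. s, 2   [¬→-rule on 14]
16. ¬p, 2   [¬→-rule on 14]
17. p, 2   [→-rule on 13 (branches; this branch)]
Accessibility: 0R0, 0R1, 0R2, 1R1, 1R2, 2R2
Branch closes: p and ¬p both at 2.
Every branch closes (one shown): unsatisfiable in S4, hence also in S5 (every S5-frame is an S4-frame).
T-tableau for the formula:
1. ¬(◇◇(s → p) → ◇(s → p)) ∧ q, 0
2. ¬(◇◇(s → p) → ◇(s → p)), 0   [∧-rule on 1]
3. q, 0   [∧-rule on 1]
4. ◇◇(s → p), 0   [¬→-rule on 2]
5. ¬◇(s → p), 0   [¬→-rule on 2]
6. ¬(s → p), 0   [¬◇-rule on 5 via 0R0]
7. s, 0   [¬→-rule on 6]
8. ¬p, 0   [¬→-rule on 6]
9. ◇(s → p), 1   [◇-rule on 4: fresh world 1, 0R1]
10. ¬(s → p), 1   [¬◇-rule on 5 via 0R1]
11. s, 1   [¬→-rule on 10]
12. ¬p, 1   [¬→-rule on 10]
13. s → p, 2   [◇-rule on 9: fresh world 2, 1R2]
14. p, 2   [→-rule on 13 (branches; this branch)]
Accessibility: 0R0, 0R1, 1R1, 1R2, 2R2
Complete open branch: satisfiable in T, hence also in K (this T-model is also a K-model).

K, T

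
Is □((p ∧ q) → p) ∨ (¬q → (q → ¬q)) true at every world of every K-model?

Tableau for the negation ¬(□((p ∧ q) → p) ∨ (¬q → (q → ¬q))):
1. ¬(□((p ∧ q) → p) ∨ (¬q → (q → ¬q))), w0
2. ¬□((p ∧ q) → p), w0
3. ¬(¬q → (q → ¬q)), w0
4. ¬q, w0
5. ¬(q → ¬q), w0
6. q, w0
Branch closes: q and ¬q both at w0.
Every branch of the negation's tableau closes; the branch above is one of them.

Valid in K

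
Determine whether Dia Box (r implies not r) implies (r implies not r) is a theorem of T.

Invalid (countermodel exists)

Tableau for the negation not (Dia Box (r implies not r) implies (r implies not r)):
1. not (Dia Box (r implies not r) implies (r implies not r)), w0
2. Dia Box (r implies not r), w0
3. not (r implies not r), w0
4. r, w0
5. Box (r implies not r), w1
6. r implies not r, w1
7. not r, w1
Accessibility: w0Rw0, w0Rw1, w1Rw1
The negation has an open branch (countermodel exists).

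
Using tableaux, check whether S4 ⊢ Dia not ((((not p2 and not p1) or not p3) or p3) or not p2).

Tableau for the negation not Dia not ((((not p2 and not p1) or not p3) or p3) or not p2):
1. not Dia not ((((not p2 and not p1) or not p3) or p3) or not p2), 0
2. (((not p2 and not p1) or not p3) or p3) or not p2, 0   [neg-Dia-rule on 1 via 0R0]
3. not p2, 0   [or-rule on 2 (branches; this branch)]
Accessibility: 0R0
The negation has an open branch (countermodel exists).

Invalid (countermodel exists)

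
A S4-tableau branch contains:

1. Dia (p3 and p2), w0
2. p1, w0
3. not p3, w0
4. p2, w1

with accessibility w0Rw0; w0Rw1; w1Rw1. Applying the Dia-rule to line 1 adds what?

a fresh world w2 with w0Rw2, and p3 and p2 at w2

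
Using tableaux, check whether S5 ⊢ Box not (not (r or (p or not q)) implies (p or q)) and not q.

Invalid (countermodel exists)

Tableau for the negation not (Box not (not (r or (p or not q)) implies (p or q)) and not q):
1. not (Box not (not (r or (p or not q)) implies (p or q)) and not q), 0
2. q, 0   [neg-and-rule on 1 (branches; this branch)]
Accessibility: 0R0
The negation has an open branch (countermodel exists).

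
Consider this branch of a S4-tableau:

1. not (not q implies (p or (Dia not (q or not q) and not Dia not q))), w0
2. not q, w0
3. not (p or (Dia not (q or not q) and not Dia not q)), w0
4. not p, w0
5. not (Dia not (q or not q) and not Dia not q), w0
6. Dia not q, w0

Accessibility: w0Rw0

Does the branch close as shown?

No world carries both an atom and its negation.

Open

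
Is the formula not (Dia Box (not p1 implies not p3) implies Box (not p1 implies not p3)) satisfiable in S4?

1. not (Dia Box (not p1 implies not p3) implies Box (not p1 implies not p3)), 0
2. Dia Box (not p1 implies not p3), 0   [neg-implies-rule on 1]
3. not Box (not p1 implies not p3), 0   [neg-implies-rule on 1]
4. Box (not p1 implies not p3), 1   [Dia-rule on 2: fresh world 1, 0R1]
5. not p1 implies not p3, 1   [Box-rule on 4 via 1R1]
6. not p3, 1   [implies-rule on 5 (branches; this branch)]
7. not (not p1 implies not p3), 2   [neg-Box-rule on 3: fresh world 2, 0R2]
8. not p1, 2   [neg-implies-rule on 7]
9. p3, 2   [neg-implies-rule on 7]
Accessibility: 0R0, 0R1, 0R2, 1R1, 2R2

Satisfiable (open branch found)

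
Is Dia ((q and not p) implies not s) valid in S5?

Not valid

Tableau for the negation not Dia ((q and not p) implies not s):
1. not Dia ((q and not p) implies not s), u
2. not ((q and not p) implies not s), u   [neg-Dia-rule on 1 via uRu]
3. q and not p, u   [neg-implies-rule on 2]
4. s, u   [neg-implies-rule on 2]
5. q, u   [and-rule on 3]
6. not p, u   [and-rule on 3]
Accessibility: uRu
The negation has an open branch (countermodel exists).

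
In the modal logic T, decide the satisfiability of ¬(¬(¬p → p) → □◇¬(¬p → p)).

Yes, satisfiable

1. ¬(¬(¬p → p) → □◇¬(¬p → p)), w0
2. ¬(¬p → p), w0   [¬→-rule on 1]
3. ¬□◇¬(¬p → p), w0   [¬→-rule on 1]
4. ¬p, w0   [¬→-rule on 2]
5. ¬◇¬(¬p → p), w1   [¬□-rule on 3: fresh world w1, w0Rw1]
6. ¬p → p, w1   [¬◇-rule on 5 via w1Rw1]
7. p, w1   [→-rule on 6 (branches; this branch)]
Accessibility: w0Rw0, w0Rw1, w1Rw1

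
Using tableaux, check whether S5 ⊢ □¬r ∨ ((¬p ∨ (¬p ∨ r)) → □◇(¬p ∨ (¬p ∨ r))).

Valid

Tableau for the negation ¬(□¬r ∨ ((¬p ∨ (¬p ∨ r)) → □◇(¬p ∨ (¬p ∨ r)))):
1. ¬(□¬r ∨ ((¬p ∨ (¬p ∨ r)) → □◇(¬p ∨ (¬p ∨ r)))), u
2. ¬□¬r, u
3. ¬((¬p ∨ (¬p ∨ r)) → □◇(¬p ∨ (¬p ∨ r))), u
4. ¬p ∨ (¬p ∨ r), u
5. ¬□◇(¬p ∨ (¬p ∨ r)), u
6. ¬p ∨ r, u
7. r, u
8. r, v
9. ¬◇(¬p ∨ (¬p ∨ r)), w
10. ¬(¬p ∨ (¬p ∨ r)), u
11. p, u
12. ¬(¬p ∨ r), u
13. ¬r, u
Accessibility: uRu, uRv, uRw, vRu, vRv, vRw, wRu, wRv, wRw
Branch closes: r and ¬r both at u.
All branches of the negation close; one closing branch shown above.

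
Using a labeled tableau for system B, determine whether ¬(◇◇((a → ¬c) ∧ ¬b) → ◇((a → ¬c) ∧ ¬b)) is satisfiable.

1. ¬(◇◇((a → ¬c) ∧ ¬b) → ◇((a → ¬c) ∧ ¬b)), w0
2. ◇◇((a → ¬c) ∧ ¬b), w0
3. ¬◇((a → ¬c) ∧ ¬b), w0
4. ¬((a → ¬c) ∧ ¬b), w0
5. b, w0
6. ◇((a → ¬c) ∧ ¬b), w1
7. ¬((a → ¬c) ∧ ¬b), w1
8. b, w1
9. (a → ¬c) ∧ ¬b, w2
10. a → ¬c, w2
11. ¬b, w2
12. ¬c, w2
Accessibility: w0Rw0, w0Rw1, w1Rw0, w1Rw1, w1Rw2, w2Rw1, w2Rw2

Satisfiable (open branch found)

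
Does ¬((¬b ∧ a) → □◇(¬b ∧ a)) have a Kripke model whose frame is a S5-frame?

1. ¬((¬b ∧ a) → □◇(¬b ∧ a)), u
2. ¬b ∧ a, u
3. ¬□◇(¬b ∧ a), u
4. ¬b, u
5. a, u
6. ¬◇(¬b ∧ a), v
7. ¬(¬b ∧ a), u
8. ¬(¬b ∧ a), v
9. ¬a, u
Accessibility: uRu, uRv, vRu, vRv
Branch closes: a and ¬a both at u.
All branches of the tableau close; one closing branch shown above.

Unsatisfiable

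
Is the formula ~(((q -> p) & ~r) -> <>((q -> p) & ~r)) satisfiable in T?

Unsatisfiable (every branch closes)

1. ~(((q -> p) & ~r) -> <>((q -> p) & ~r)), w0
2. (q -> p) & ~r, w0
3. ~<>((q -> p) & ~r), w0
4. q -> p, w0
5. ~r, w0
6. ~((q -> p) & ~r), w0
7. p, w0
8. ~(q -> p), w0
9. q, w0
10. ~p, w0
Accessibility: w0Rw0
Branch closes: p and ~p both at w0.
All branches of the tableau close; one closing branch shown above.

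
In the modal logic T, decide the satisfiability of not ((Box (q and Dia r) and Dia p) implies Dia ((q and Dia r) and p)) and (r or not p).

Unsatisfiable

1. not ((Box (q and Dia r) and Dia p) implies Dia ((q and Dia r) and p)) and (r or not p), w0
2. not ((Box (q and Dia r) and Dia p) implies Dia ((q and Dia r) and p)), w0
3. r or not p, w0
4. Box (q and Dia r) and Dia p, w0
5. not Dia ((q and Dia r) and p), w0
6. Box (q and Dia r), w0
7. Dia p, w0
8. not ((q and Dia r) and p), w0
9. q and Dia r, w0
10. q, w0
11. Dia r, w0
12. not p, w0
13. p, w1
14. not ((q and Dia r) and p), w1
15. q and Dia r, w1
16. q, w1
17. Dia r, w1
18. not (q and Dia r), w1
19. not Dia r, w1
20. not r, w1
21. r, w2
22. not ((q and Dia r) and p), w2
23. q and Dia r, w2
24. q, w2
25. Dia r, w2
26. not p, w2
27. r, w3
28. not r, w3
Accessibility: w0Rw0, w0Rw1, w0Rw2, w1Rw1, w1Rw3, w2Rw2, w3Rw3
Branch closes: r and not r both at w3.
(One branch shown.) All branches close.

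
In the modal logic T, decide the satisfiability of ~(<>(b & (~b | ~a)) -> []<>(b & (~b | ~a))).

Yes, satisfiable

1. ~(<>(b & (~b | ~a)) -> []<>(b & (~b | ~a))), u
2. <>(b & (~b | ~a)), u   [~->-rule on 1]
3. ~[]<>(b & (~b | ~a)), u   [~->-rule on 1]
4. b & (~b | ~a), v   [<>-rule on 2: fresh world v, uRv]
5. b, v   [&-rule on 4]
6. ~b | ~a, v   [&-rule on 4]
7. ~a, v   [|-rule on 6 (branches; this branch)]
8. ~<>(b & (~b | ~a)), w   [~[]-rule on 3: fresh world w, uRw]
9. ~(b & (~b | ~a)), w   [~<>-rule on 8 via wRw]
10. ~(~b | ~a), w   [~&-rule on 9 (branches; this branch)]
11. b, w   [~|-rule on 10]
12. a, w   [~|-rule on 10]
Accessibility: uRu, uRv, uRw, vRv, wRw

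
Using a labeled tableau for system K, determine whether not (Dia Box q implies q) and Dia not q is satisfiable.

Satisfiable (open branch found)

1. not (Dia Box q implies q) and Dia not q, 0
2. not (Dia Box q implies q), 0
3. Dia not q, 0
4. Dia Box q, 0
5. not q, 0
6. not q, 1
7. Box q, 2
Accessibility: 0R1, 0R2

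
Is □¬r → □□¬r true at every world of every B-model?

Tableau for the negation ¬(□¬r → □□¬r):
1. ¬(□¬r → □□¬r), w0
2. □¬r, w0
3. ¬□□¬r, w0
4. ¬r, w0
5. ¬□¬r, w1
6. ¬r, w1
7. r, w2
Accessibility: w0Rw0, w0Rw1, w1Rw0, w1Rw1, w1Rw2, w2Rw1, w2Rw2
The negation has an open branch (countermodel exists).

Invalid (countermodel exists)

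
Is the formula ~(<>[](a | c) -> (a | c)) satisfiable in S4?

Satisfiable (open branch found)

1. ~(<>[](a | c) -> (a | c)), w0
2. <>[](a | c), w0
3. ~(a | c), w0
4. ~a, w0
5. ~c, w0
6. [](a | c), w1
7. a | c, w1
8. c, w1
Accessibility: w0Rw0, w0Rw1, w1Rw1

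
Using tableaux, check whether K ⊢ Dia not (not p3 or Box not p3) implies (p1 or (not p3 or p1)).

Tableau for the negation not (Dia not (not p3 or Box not p3) implies (p1 or (not p3 or p1))):
1. not (Dia not (not p3 or Box not p3) implies (p1 or (not p3 or p1))), u
2. Dia not (not p3 or Box not p3), u
3. not (p1 or (not p3 or p1)), u
4. not p1, u
5. not (not p3 or p1), u
6. p3, u
7. not (not p3 or Box not p3), v
8. p3, v
9. not Box not p3, v
10. p3, w
Accessibility: uRv, vRw
The negation has an open branch (countermodel exists).

Invalid (countermodel exists)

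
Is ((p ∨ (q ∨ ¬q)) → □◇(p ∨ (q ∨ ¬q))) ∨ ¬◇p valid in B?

Tableau for the negation ¬(((p ∨ (q ∨ ¬q)) → □◇(p ∨ (q ∨ ¬q))) ∨ ¬◇p):
1. ¬(((p ∨ (q ∨ ¬q)) → □◇(p ∨ (q ∨ ¬q))) ∨ ¬◇p), u
2. ¬((p ∨ (q ∨ ¬q)) → □◇(p ∨ (q ∨ ¬q))), u
3. ◇p, u
4. p ∨ (q ∨ ¬q), u
5. ¬□◇(p ∨ (q ∨ ¬q)), u
6. q ∨ ¬q, u
7. ¬q, u
8. p, v
9. ¬◇(p ∨ (q ∨ ¬q)), w
10. ¬(p ∨ (q ∨ ¬q)), u
11. ¬p, u
12. ¬(q ∨ ¬q), u
13. q, u
Accessibility: uRu, uRv, uRw, vRu, vRv, wRu, wRw
Branch closes: q and ¬q both at u.
All branches of the negation close; one closing branch shown above.

Valid in B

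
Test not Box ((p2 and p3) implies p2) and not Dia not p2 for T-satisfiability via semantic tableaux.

1. not Box ((p2 and p3) implies p2) and not Dia not p2, u
2. not Box ((p2 and p3) implies p2), u   [and-rule on 1]
3. not Dia not p2, u   [and-rule on 1]
4. p2, u   [neg-Dia-rule on 3 via uRu]
5. not ((p2 and p3) implies p2), v   [neg-Box-rule on 2: fresh world v, uRv]
6. p2 and p3, v   [neg-implies-rule on 5]
7. not p2, v   [neg-implies-rule on 5]
8. p2, v   [and-rule on 6]
9. p3, v   [and-rule on 6]
Accessibility: uRu, uRv, vRv
Branch closes: p2 and not p2 both at v.
(One branch shown.) All branches close.

Unsatisfiable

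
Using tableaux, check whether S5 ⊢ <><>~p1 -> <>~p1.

Valid

Tableau for the negation ~(<><>~p1 -> <>~p1):
1. ~(<><>~p1 -> <>~p1), w0
2. <><>~p1, w0
3. ~<>~p1, w0
4. p1, w0
5. <>~p1, w1
6. p1, w1
7. ~p1, w2
8. p1, w2
Accessibility: w0Rw0, w0Rw1, w0Rw2, w1Rw0, w1Rw1, w1Rw2, w2Rw0, w2Rw1, w2Rw2
Branch closes: p1 and ~p1 both at w2.
All branches of the negation close; one closing branch shown above.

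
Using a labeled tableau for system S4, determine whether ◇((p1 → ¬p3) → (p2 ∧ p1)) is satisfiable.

1. ◇((p1 → ¬p3) → (p2 ∧ p1)), u
2. (p1 → ¬p3) → (p2 ∧ p1), v
3. p2 ∧ p1, v
4. p2, v
5. p1, v
Accessibility: uRu, uRv, vRv

Satisfiable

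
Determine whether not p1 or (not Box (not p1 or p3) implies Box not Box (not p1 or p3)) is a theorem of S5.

Tableau for the negation not (not p1 or (not Box (not p1 or p3) implies Box not Box (not p1 or p3))):
1. not (not p1 or (not Box (not p1 or p3) implies Box not Box (not p1 or p3))), 0
2. p1, 0
3. not (not Box (not p1 or p3) implies Box not Box (not p1 or p3)), 0
4. not Box (not p1 or p3), 0
5. not Box not Box (not p1 or p3), 0
6. not (not p1 or p3), 1
7. p1, 1
8. not p3, 1
9. Box (not p1 or p3), 2
10. not p1 or p3, 0
11. not p1 or p3, 1
12. not p1 or p3, 2
13. p3, 0
14. p3, 1
Accessibility: 0R0, 0R1, 0R2, 1R0, 1R1, 1R2, 2R0, 2R1, 2R2
Branch closes: p3 and not p3 both at 1.
Every branch of the negation's tableau closes; the branch above is one of them.

Yes, valid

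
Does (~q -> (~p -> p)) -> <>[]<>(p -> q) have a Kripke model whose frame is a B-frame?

Satisfiable

1. (~q -> (~p -> p)) -> <>[]<>(p -> q), w0
2. <>[]<>(p -> q), w0   [->-rule on 1 (branches; this branch)]
3. []<>(p -> q), w1   [<>-rule on 2: fresh world w1, w0Rw1]
4. <>(p -> q), w0   [[]-rule on 3 via w1Rw0]
5. <>(p -> q), w1   [[]-rule on 3 via w1Rw1]
6. p -> q, w2   [<>-rule on 4: fresh world w2, w0Rw2]
7. q, w2   [->-rule on 6 (branches; this branch)]
8. p -> q, w3   [<>-rule on 5: fresh world w3, w1Rw3]
9. <>(p -> q), w3   [[]-rule on 3 via w1Rw3]
10. q, w3   [->-rule on 8 (branches; this branch)]
11. p -> q, w4   [<>-rule on 9: fresh world w4, w3Rw4]
12. q, w4   [->-rule on 11 (branches; this branch)]
Accessibility: w0Rw0, w0Rw1, w0Rw2, w1Rw0, w1Rw1, w1Rw3, w2Rw0, w2Rw2, w3Rw1, w3Rw3, w3Rw4, w4Rw3, w4Rw4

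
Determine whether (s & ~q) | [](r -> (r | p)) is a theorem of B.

Valid

Tableau for the negation ~((s & ~q) | [](r -> (r | p))):
1. ~((s & ~q) | [](r -> (r | p))), w0
2. ~(s & ~q), w0
3. ~[](r -> (r | p)), w0
4. q, w0
5. ~(r -> (r | p)), w1
6. r, w1
7. ~(r | p), w1
8. ~r, w1
9. ~p, w1
Accessibility: w0Rw0, w0Rw1, w1Rw0, w1Rw1
Branch closes: r and ~r both at w1.
All branches of the negation close; one closing branch shown above.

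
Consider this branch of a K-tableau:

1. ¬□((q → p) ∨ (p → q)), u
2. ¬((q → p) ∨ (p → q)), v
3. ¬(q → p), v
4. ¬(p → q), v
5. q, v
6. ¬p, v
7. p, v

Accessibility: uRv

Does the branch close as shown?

Yes, closed

Both p and ¬p appear at v.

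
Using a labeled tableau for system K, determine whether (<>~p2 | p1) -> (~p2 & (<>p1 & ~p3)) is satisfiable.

Satisfiable (open branch found)

1. (<>~p2 | p1) -> (~p2 & (<>p1 & ~p3)), w0
2. ~p2 & (<>p1 & ~p3), w0
3. ~p2, w0
4. <>p1 & ~p3, w0
5. <>p1, w0
6. ~p3, w0
7. p1, w1
Accessibility: w0Rw1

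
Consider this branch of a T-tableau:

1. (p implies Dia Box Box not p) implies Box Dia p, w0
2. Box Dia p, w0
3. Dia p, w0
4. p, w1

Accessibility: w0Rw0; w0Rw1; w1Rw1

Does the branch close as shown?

There is no literal clash: for every atom and world, at most one sign appears.

Open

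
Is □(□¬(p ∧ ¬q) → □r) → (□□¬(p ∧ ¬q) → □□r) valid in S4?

Yes, valid

Tableau for the negation ¬(□(□¬(p ∧ ¬q) → □r) → (□□¬(p ∧ ¬q) → □□r)):
1. ¬(□(□¬(p ∧ ¬q) → □r) → (□□¬(p ∧ ¬q) → □□r)), 0
2. □(□¬(p ∧ ¬q) → □r), 0   [¬→-rule on 1]
3. ¬(□□¬(p ∧ ¬q) → □□r), 0   [¬→-rule on 1]
4. □□¬(p ∧ ¬q), 0   [¬→-rule on 3]
5. ¬□□r, 0   [¬→-rule on 3]
6. □¬(p ∧ ¬q) → □r, 0   [□-rule on 2 via 0R0]
7. □¬(p ∧ ¬q), 0   [□-rule on 4 via 0R0]
8. ¬(p ∧ ¬q), 0   [□-rule on 7 via 0R0]
9. ¬□¬(p ∧ ¬q), 0   [→-rule on 6 (branches; this branch)]
10. q, 0   [¬∧-rule on 8 (branches; this branch)]
11. ¬□r, 1   [¬□-rule on 5: fresh world 1, 0R1]
12. □¬(p ∧ ¬q) → □r, 1   [□-rule on 2 via 0R1]
13. □¬(p ∧ ¬q), 1   [□-rule on 4 via 0R1]
14. ¬(p ∧ ¬q), 1   [□-rule on 7 via 0R1]
15. □r, 1   [→-rule on 12 (branches; this branch)]
16. r, 1   [□-rule on 15 via 1R1]
17. q, 1   [¬∧-rule on 14 (branches; this branch)]
18. p ∧ ¬q, 2   [¬□-rule on 9: fresh world 2, 0R2]
19. p, 2   [∧-rule on 18]
20. ¬q, 2   [∧-rule on 18]
21. □¬(p ∧ ¬q) → □r, 2   [□-rule on 2 via 0R2]
22. □¬(p ∧ ¬q), 2   [□-rule on 4 via 0R2]
23. ¬(p ∧ ¬q), 2   [□-rule on 7 via 0R2]
24. □r, 2   [→-rule on 21 (branches; this branch)]
25. r, 2   [□-rule on 24 via 2R2]
26. q, 2   [¬∧-rule on 23 (branches; this branch)]
Accessibility: 0R0, 0R1, 0R2, 1R1, 2R2
Branch closes: q and ¬q both at 2.
All branches of the negation close; one closing branch shown above.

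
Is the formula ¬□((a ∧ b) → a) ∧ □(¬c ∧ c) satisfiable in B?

1. ¬□((a ∧ b) → a) ∧ □(¬c ∧ c), w0
2. ¬□((a ∧ b) → a), w0   [∧-rule on 1]
3. □(¬c ∧ c), w0   [∧-rule on 1]
4. ¬c ∧ c, w0   [□-rule on 3 via w0Rw0]
5. ¬c, w0   [∧-rule on 4]
6. c, w0   [∧-rule on 4]
Accessibility: w0Rw0
Branch closes: c and ¬c both at w0.
(One branch shown.) All branches close.

Unsatisfiable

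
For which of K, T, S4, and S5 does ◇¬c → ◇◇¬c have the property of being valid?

T, S4, S5

K-tableau for the negation ¬(◇¬c → ◇◇¬c):
1. ¬(◇¬c → ◇◇¬c), u
2. ◇¬c, u
3. ¬◇◇¬c, u
4. ¬c, v
5. ¬◇¬c, v
Accessibility: uRv
Complete open branch: countermodel on a K-frame, so not valid in K.
T-tableau for the negation ¬(◇¬c → ◇◇¬c):
1. ¬(◇¬c → ◇◇¬c), u
2. ◇¬c, u
3. ¬◇◇¬c, u
4. ¬◇¬c, u
5. c, u
6. ¬c, v
7. ¬◇¬c, v
8. c, v
Accessibility: uRu, uRv, vRv
Branch closes: c and ¬c both at v.
Every branch closes (one shown): valid in T, hence also in S4, S5 (every theorem of T is a theorem of S4 and S5).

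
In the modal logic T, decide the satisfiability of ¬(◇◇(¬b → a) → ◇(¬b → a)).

Yes, satisfiable

1. ¬(◇◇(¬b → a) → ◇(¬b → a)), 0
2. ◇◇(¬b → a), 0   [¬→-rule on 1]
3. ¬◇(¬b → a), 0   [¬→-rule on 1]
4. ¬(¬b → a), 0   [¬◇-rule on 3 via 0R0]
5. ¬b, 0   [¬→-rule on 4]
6. ¬a, 0   [¬→-rule on 4]
7. ◇(¬b → a), 1   [◇-rule on 2: fresh world 1, 0R1]
8. ¬(¬b → a), 1   [¬◇-rule on 3 via 0R1]
9. ¬b, 1   [¬→-rule on 8]
10. ¬a, 1   [¬→-rule on 8]
11. ¬b → a, 2   [◇-rule on 7: fresh world 2, 1R2]
12. a, 2   [→-rule on 11 (branches; this branch)]
Accessibility: 0R0, 0R1, 1R1, 1R2, 2R2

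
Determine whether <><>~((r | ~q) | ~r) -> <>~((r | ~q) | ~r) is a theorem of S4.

Valid

Tableau for the negation ~(<><>~((r | ~q) | ~r) -> <>~((r | ~q) | ~r)):
1. ~(<><>~((r | ~q) | ~r) -> <>~((r | ~q) | ~r)), w0
2. <><>~((r | ~q) | ~r), w0   [~->-rule on 1]
3. ~<>~((r | ~q) | ~r), w0   [~->-rule on 1]
4. (r | ~q) | ~r, w0   [~<>-rule on 3 via w0Rw0]
5. r | ~q, w0   [|-rule on 4 (branches; this branch)]
6. ~q, w0   [|-rule on 5 (branches; this branch)]
7. <>~((r | ~q) | ~r), w1   [<>-rule on 2: fresh world w1, w0Rw1]
8. (r | ~q) | ~r, w1   [~<>-rule on 3 via w0Rw1]
9. r | ~q, w1   [|-rule on 8 (branches; this branch)]
10. ~q, w1   [|-rule on 9 (branches; this branch)]
11. ~((r | ~q) | ~r), w2   [<>-rule on 7: fresh world w2, w1Rw2]
12. ~(r | ~q), w2   [~|-rule on 11]
13. r, w2   [~|-rule on 11]
14. ~r, w2   [~|-rule on 12]
15. q, w2   [~|-rule on 12]
Accessibility: w0Rw0, w0Rw1, w0Rw2, w1Rw1, w1Rw2, w2Rw2
Branch closes: r and ~r both at w2.
All branches of the negation close; one closing branch shown above.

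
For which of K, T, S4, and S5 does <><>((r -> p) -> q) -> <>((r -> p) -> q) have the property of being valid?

S4, S5

T-tableau for the negation ~(<><>((r -> p) -> q) -> <>((r -> p) -> q)):
1. ~(<><>((r -> p) -> q) -> <>((r -> p) -> q)), u
2. <><>((r -> p) -> q), u   [~->-rule on 1]
3. ~<>((r -> p) -> q), u   [~->-rule on 1]
4. ~((r -> p) -> q), u   [~<>-rule on 3 via uRu]
5. r -> p, u   [~->-rule on 4]
6. ~q, u   [~->-rule on 4]
7. p, u   [->-rule on 5 (branches; this branch)]
8. <>((r -> p) -> q), v   [<>-rule on 2: fresh world v, uRv]
9. ~((r -> p) -> q), v   [~<>-rule on 3 via uRv]
10. r -> p, v   [~->-rule on 9]
11. ~q, v   [~->-rule on 9]
12. p, v   [->-rule on 10 (branches; this branch)]
13. (r -> p) -> q, w   [<>-rule on 8: fresh world w, vRw]
14. q, w   [->-rule on 13 (branches; this branch)]
Accessibility: uRu, uRv, vRv, vRw, wRw
Complete open branch: countermodel on a T-frame, so not valid in T, nor in K (the same frame is also a K-frame).
S4-tableau for the negation ~(<><>((r -> p) -> q) -> <>((r -> p) -> q)):
1. ~(<><>((r -> p) -> q) -> <>((r -> p) -> q)), u
2. <><>((r -> p) -> q), u   [~->-rule on 1]
3. ~<>((r -> p) -> q), u   [~->-rule on 1]
4. ~((r -> p) -> q), u   [~<>-rule on 3 via uRu]
5. r -> p, u   [~->-rule on 4]
6. ~q, u   [~->-rule on 4]
7. p, u   [->-rule on 5 (branches; this branch)]
8. <>((r -> p) -> q), v   [<>-rule on 2: fresh world v, uRv]
9. ~((r -> p) -> q), v   [~<>-rule on 3 via uRv]
10. r -> p, v   [~->-rule on 9]
11. ~q, v   [~->-rule on 9]
12. p, v   [->-rule on 10 (branches; this branch)]
13. (r -> p) -> q, w   [<>-rule on 8: fresh world w, vRw]
14. ~((r -> p) -> q), w   [~<>-rule on 3 via uRw]
15. r -> p, w   [~->-rule on 14]
16. ~q, w   [~->-rule on 14]
17. ~(r -> p), w   [->-rule on 13 (branches; this branch)]
18. r, w   [~->-rule on 17]
19. ~p, w   [~->-rule on 17]
20. p, w   [->-rule on 15 (branches; this branch)]
Accessibility: uRu, uRv, uRw, vRv, vRw, wRw
Branch closes: p and ~p both at w.
Every branch closes (one shown): valid in S4, hence also in S5 (every theorem of S4 is a theorem of S5).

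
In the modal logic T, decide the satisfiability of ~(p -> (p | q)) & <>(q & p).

1. ~(p -> (p | q)) & <>(q & p), 0
2. ~(p -> (p | q)), 0
3. <>(q & p), 0
4. p, 0
5. ~(p | q), 0
6. ~p, 0
7. ~q, 0
Accessibility: 0R0
Branch closes: p and ~p both at 0.
(One branch shown.) All branches close.

Unsatisfiable (every branch closes)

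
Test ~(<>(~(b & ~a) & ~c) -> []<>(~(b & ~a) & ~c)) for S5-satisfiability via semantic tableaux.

Unsatisfiable (every branch closes)

1. ~(<>(~(b & ~a) & ~c) -> []<>(~(b & ~a) & ~c)), u
2. <>(~(b & ~a) & ~c), u
3. ~[]<>(~(b & ~a) & ~c), u
4. ~(b & ~a) & ~c, v
5. ~(b & ~a), v
6. ~c, v
7. a, v
8. ~<>(~(b & ~a) & ~c), w
9. ~(~(b & ~a) & ~c), u
10. ~(~(b & ~a) & ~c), v
11. ~(~(b & ~a) & ~c), w
12. b & ~a, u
13. b, u
14. ~a, u
15. b & ~a, v
16. b, v
17. ~a, v
Accessibility: uRu, uRv, uRw, vRu, vRv, vRw, wRu, wRv, wRw
Branch closes: a and ~a both at v.
(One branch shown.) All branches close.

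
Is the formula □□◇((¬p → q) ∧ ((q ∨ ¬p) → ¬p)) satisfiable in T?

1. □□◇((¬p → q) ∧ ((q ∨ ¬p) → ¬p)), w0
2. □◇((¬p → q) ∧ ((q ∨ ¬p) → ¬p)), w0   [□-rule on 1 via w0Rw0]
3. ◇((¬p → q) ∧ ((q ∨ ¬p) → ¬p)), w0   [□-rule on 2 via w0Rw0]
4. (¬p → q) ∧ ((q ∨ ¬p) → ¬p), w1   [◇-rule on 3: fresh world w1, w0Rw1]
5. ¬p → q, w1   [∧-rule on 4]
6. (q ∨ ¬p) → ¬p, w1   [∧-rule on 4]
7. □◇((¬p → q) ∧ ((q ∨ ¬p) → ¬p)), w1   [□-rule on 1 via w0Rw1]
8. ◇((¬p → q) ∧ ((q ∨ ¬p) → ¬p)), w1   [□-rule on 2 via w0Rw1]
9. q, w1   [→-rule on 5 (branches; this branch)]
10. ¬p, w1   [→-rule on 6 (branches; this branch)]
11. (¬p → q) ∧ ((q ∨ ¬p) → ¬p), w2   [◇-rule on 8: fresh world w2, w1Rw2]
12. ¬p → q, w2   [∧-rule on 11]
13. (q ∨ ¬p) → ¬p, w2   [∧-rule on 11]
14. ◇((¬p → q) ∧ ((q ∨ ¬p) → ¬p)), w2   [□-rule on 7 via w1Rw2]
15. q, w2   [→-rule on 12 (branches; this branch)]
16. ¬p, w2   [→-rule on 13 (branches; this branch)]
17. (¬p → q) ∧ ((q ∨ ¬p) → ¬p), w3   [◇-rule on 14: fresh world w3, w2Rw3]
18. ¬p → q, w3   [∧-rule on 17]
19. (q ∨ ¬p) → ¬p, w3   [∧-rule on 17]
20. q, w3   [→-rule on 18 (branches; this branch)]
21. ¬p, w3   [→-rule on 19 (branches; this branch)]
Accessibility: w0Rw0, w0Rw1, w1Rw1, w1Rw2, w2Rw2, w2Rw3, w3Rw3

Yes, satisfiable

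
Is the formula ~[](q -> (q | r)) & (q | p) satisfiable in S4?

1. ~[](q -> (q | r)) & (q | p), 0
2. ~[](q -> (q | r)), 0   [&-rule on 1]
3. q | p, 0   [&-rule on 1]
4. p, 0   [|-rule on 3 (branches; this branch)]
5. ~(q -> (q | r)), 1   [~[]-rule on 2: fresh world 1, 0R1]
6. q, 1   [~->-rule on 5]
7. ~(q | r), 1   [~->-rule on 5]
8. ~q, 1   [~|-rule on 7]
9. ~r, 1   [~|-rule on 7]
Accessibility: 0R0, 0R1, 1R1
Branch closes: q and ~q both at 1.
All branches of the tableau close; one closing branch shown above.

Unsatisfiable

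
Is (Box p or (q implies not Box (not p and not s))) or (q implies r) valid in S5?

Invalid (countermodel exists)

Tableau for the negation not ((Box p or (q implies not Box (not p and not s))) or (q implies r)):
1. not ((Box p or (q implies not Box (not p and not s))) or (q implies r)), 0
2. not (Box p or (q implies not Box (not p and not s))), 0
3. not (q implies r), 0
4. not Box p, 0
5. not (q implies not Box (not p and not s)), 0
6. q, 0
7. not r, 0
8. Box (not p and not s), 0
9. not p and not s, 0
10. not p, 0
11. not s, 0
12. not p, 1
13. not p and not s, 1
14. not s, 1
Accessibility: 0R0, 0R1, 1R0, 1R1
The negation has an open branch (countermodel exists).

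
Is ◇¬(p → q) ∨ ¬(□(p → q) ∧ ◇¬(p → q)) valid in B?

Valid

Tableau for the negation ¬(◇¬(p → q) ∨ ¬(□(p → q) ∧ ◇¬(p → q))):
1. ¬(◇¬(p → q) ∨ ¬(□(p → q) ∧ ◇¬(p → q))), w0
2. ¬◇¬(p → q), w0
3. □(p → q) ∧ ◇¬(p → q), w0
4. □(p → q), w0
5. ◇¬(p → q), w0
6. p → q, w0
7. q, w0
8. ¬(p → q), w1
9. p, w1
10. ¬q, w1
11. p → q, w1
12. q, w1
Accessibility: w0Rw0, w0Rw1, w1Rw0, w1Rw1
Branch closes: q and ¬q both at w1.
Every branch of the negation's tableau closes; the branch above is one of them.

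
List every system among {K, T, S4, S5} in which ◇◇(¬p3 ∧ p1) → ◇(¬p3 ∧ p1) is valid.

S4, S5

S4-tableau for the negation ¬(◇◇(¬p3 ∧ p1) → ◇(¬p3 ∧ p1)):
1. ¬(◇◇(¬p3 ∧ p1) → ◇(¬p3 ∧ p1)), u
2. ◇◇(¬p3 ∧ p1), u
3. ¬◇(¬p3 ∧ p1), u
4. ¬(¬p3 ∧ p1), u
5. ¬p1, u
6. ◇(¬p3 ∧ p1), v
7. ¬(¬p3 ∧ p1), v
8. ¬p1, v
9. ¬p3 ∧ p1, w
10. ¬p3, w
11. p1, w
12. ¬(¬p3 ∧ p1), w
13. ¬p1, w
Accessibility: uRu, uRv, uRw, vRv, vRw, wRw
Branch closes: p1 and ¬p1 both at w.
Every branch closes (one shown): valid in S4, hence also in S5 (every theorem of S4 is a theorem of S5).
T-tableau for the negation ¬(◇◇(¬p3 ∧ p1) → ◇(¬p3 ∧ p1)):
1. ¬(◇◇(¬p3 ∧ p1) → ◇(¬p3 ∧ p1)), u
2. ◇◇(¬p3 ∧ p1), u
3. ¬◇(¬p3 ∧ p1), u
4. ¬(¬p3 ∧ p1), u
5. ¬p1, u
6. ◇(¬p3 ∧ p1), v
7. ¬(¬p3 ∧ p1), v
8. ¬p1, v
9. ¬p3 ∧ p1, w
10. ¬p3, w
11. p1, w
Accessibility: uRu, uRv, vRv, vRw, wRw
Complete open branch: countermodel on a T-frame, so not valid in T, nor in K (the same frame is also a K-frame).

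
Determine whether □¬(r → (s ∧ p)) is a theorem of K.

Tableau for the negation ¬□¬(r → (s ∧ p)):
1. ¬□¬(r → (s ∧ p)), w0
2. r → (s ∧ p), w1
3. s ∧ p, w1
4. s, w1
5. p, w1
Accessibility: w0Rw1
The negation has an open branch (countermodel exists).

Not valid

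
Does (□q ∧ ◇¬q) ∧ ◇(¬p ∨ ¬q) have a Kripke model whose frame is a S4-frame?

1. (□q ∧ ◇¬q) ∧ ◇(¬p ∨ ¬q), 0
2. □q ∧ ◇¬q, 0
3. ◇(¬p ∨ ¬q), 0
4. □q, 0
5. ◇¬q, 0
6. q, 0
7. ¬p ∨ ¬q, 1
8. q, 1
9. ¬p, 1
10. ¬q, 2
11. q, 2
Accessibility: 0R0, 0R1, 0R2, 1R1, 2R2
Branch closes: q and ¬q both at 2.
Every branch closes; the branch above is one of them.

Unsatisfiable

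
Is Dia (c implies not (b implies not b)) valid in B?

Tableau for the negation not Dia (c implies not (b implies not b)):
1. not Dia (c implies not (b implies not b)), w0
2. not (c implies not (b implies not b)), w0
3. c, w0
4. b implies not b, w0
5. not b, w0
Accessibility: w0Rw0
The negation has an open branch (countermodel exists).

Not valid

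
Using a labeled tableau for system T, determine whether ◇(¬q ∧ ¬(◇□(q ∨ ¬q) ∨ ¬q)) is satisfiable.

1. ◇(¬q ∧ ¬(◇□(q ∨ ¬q) ∨ ¬q)), u
2. ¬q ∧ ¬(◇□(q ∨ ¬q) ∨ ¬q), v
3. ¬q, v
4. ¬(◇□(q ∨ ¬q) ∨ ¬q), v
5. ¬◇□(q ∨ ¬q), v
6. q, v
Accessibility: uRu, uRv, vRv
Branch closes: q and ¬q both at v.
Every branch closes; the branch above is one of them.

Unsatisfiable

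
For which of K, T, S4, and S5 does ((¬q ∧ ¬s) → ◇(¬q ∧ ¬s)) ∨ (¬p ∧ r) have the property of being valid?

T, S4, S5

T-tableau for the negation ¬(((¬q ∧ ¬s) → ◇(¬q ∧ ¬s)) ∨ (¬p ∧ r)):
1. ¬(((¬q ∧ ¬s) → ◇(¬q ∧ ¬s)) ∨ (¬p ∧ r)), u
2. ¬((¬q ∧ ¬s) → ◇(¬q ∧ ¬s)), u   [¬∨-rule on 1]
3. ¬(¬p ∧ r), u   [¬∨-rule on 1]
4. ¬q ∧ ¬s, u   [¬→-rule on 2]
5. ¬◇(¬q ∧ ¬s), u   [¬→-rule on 2]
6. ¬q, u   [∧-rule on 4]
7. ¬s, u   [∧-rule on 4]
8. ¬(¬q ∧ ¬s), u   [¬◇-rule on 5 via uRu]
9. ¬r, u   [¬∧-rule on 3 (branches; this branch)]
10. s, u   [¬∧-rule on 8 (branches; this branch)]
Accessibility: uRu
Branch closes: s and ¬s both at u.
Every branch closes (one shown): valid in T, hence also in S4, S5 (every theorem of T is a theorem of S4 and S5).
K-tableau for the negation ¬(((¬q ∧ ¬s) → ◇(¬q ∧ ¬s)) ∨ (¬p ∧ r)):
1. ¬(((¬q ∧ ¬s) → ◇(¬q ∧ ¬s)) ∨ (¬p ∧ r)), u
2. ¬((¬q ∧ ¬s) → ◇(¬q ∧ ¬s)), u   [¬∨-rule on 1]
3. ¬(¬p ∧ r), u   [¬∨-rule on 1]
4. ¬q ∧ ¬s, u   [¬→-rule on 2]
5. ¬◇(¬q ∧ ¬s), u   [¬→-rule on 2]
6. ¬q, u   [∧-rule on 4]
7. ¬s, u   [∧-rule on 4]
8. ¬r, u   [¬∧-rule on 3 (branches; this branch)]
Complete open branch: countermodel on a K-frame, so not valid in K.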